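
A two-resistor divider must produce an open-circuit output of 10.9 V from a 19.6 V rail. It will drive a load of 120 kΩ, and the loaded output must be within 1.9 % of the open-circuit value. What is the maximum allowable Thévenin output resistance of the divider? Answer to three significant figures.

Loading drop = R_th/(R_th + R_L) ≤ 0.0190, so R_th ≤ R_L · ε/(1−ε) = 120 kΩ × 0.0190/0.9810 = 2.32 kΩ.

R_th ≤ 2.32 kΩ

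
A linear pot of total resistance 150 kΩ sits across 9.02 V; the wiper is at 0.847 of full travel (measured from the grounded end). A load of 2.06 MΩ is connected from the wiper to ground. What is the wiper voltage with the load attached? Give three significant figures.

The wiper splits the pot into (1−α)R = 22.95 kΩ above and αR = 127.0 kΩ below.
Lower section ‖ load = 119.7 kΩ.
V_wiper = 9.02 × 119.7/(22.95 + 119.7) = 7.57 V.

V ≈ 7.57 V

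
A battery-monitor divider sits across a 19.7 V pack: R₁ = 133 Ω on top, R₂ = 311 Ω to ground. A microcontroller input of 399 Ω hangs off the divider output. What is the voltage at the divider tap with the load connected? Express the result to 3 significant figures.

V_out ≈ 11.2 V

The load sits in parallel with R₂: R₂‖R_L = (311 × 399) / (311 + 399) = 174.8 Ω.
V_out = 19.7 × 174.8 / (133 + 174.8) = 19.7 × 174.8/307.8 = 11.2 V.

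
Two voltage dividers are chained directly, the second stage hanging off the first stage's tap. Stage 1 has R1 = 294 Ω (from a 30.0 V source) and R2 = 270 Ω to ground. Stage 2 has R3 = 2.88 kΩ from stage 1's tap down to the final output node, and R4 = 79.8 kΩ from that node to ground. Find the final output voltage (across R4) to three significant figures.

Stage 2 presents R3+R4 = 82680 Ω as a load on stage 1's tap.
Stage 1's lower leg becomes R2‖(R3+R4) = 269.1 Ω, so V_mid = 30.0 × 269.1/563.1 = 14.34 V.
Stage 2 is itself unloaded: V_out = V_mid × R4/(R3+R4) = 14.34 × 79800/82680 = 13.8 V.

V_out ≈ 13.8 V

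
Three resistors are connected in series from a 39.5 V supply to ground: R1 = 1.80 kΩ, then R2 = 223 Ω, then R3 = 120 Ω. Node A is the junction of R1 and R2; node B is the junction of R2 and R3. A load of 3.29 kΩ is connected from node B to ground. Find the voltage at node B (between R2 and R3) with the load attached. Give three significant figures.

At node B, R3 is in parallel with the load: R3‖R_L = 115.8 Ω.
Below node A the resistance is R2 + (R3‖R_L) = 338.8 Ω, so V_A = 39.5 × 338.8/2139 = 6.257 V.
Then V_B = V_A × (R3‖R_L)/(R2 + R3‖R_L) = 6.257 × 115.8/338.8 = 2.14 V.

V ≈ 2.14 V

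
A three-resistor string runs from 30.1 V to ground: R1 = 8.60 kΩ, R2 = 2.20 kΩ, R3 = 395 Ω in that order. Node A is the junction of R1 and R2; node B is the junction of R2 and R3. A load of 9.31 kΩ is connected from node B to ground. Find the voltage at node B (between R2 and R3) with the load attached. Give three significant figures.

At node B, R3 is in parallel with the load: R3‖R_L = 378.9 Ω.
Below node A the resistance is R2 + (R3‖R_L) = 2579 Ω, so V_A = 30.1 × 2579/11180 = 6.944 V.
Then V_B = V_A × (R3‖R_L)/(R2 + R3‖R_L) = 6.944 × 378.9/2579 = 1.02 V.

V ≈ 1.02 V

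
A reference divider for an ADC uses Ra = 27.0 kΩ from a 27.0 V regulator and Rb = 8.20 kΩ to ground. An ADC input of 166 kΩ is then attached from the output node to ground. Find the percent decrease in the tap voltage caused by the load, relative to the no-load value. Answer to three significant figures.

3.65 %

The divider's output (Thévenin) resistance is Ra‖Rb = 6.290 kΩ.
Fractional drop under load = R_th/(R_th + R_L) = 6.290 / (6.290 + 166) = 0.03651.
So the output falls by 3.65 %.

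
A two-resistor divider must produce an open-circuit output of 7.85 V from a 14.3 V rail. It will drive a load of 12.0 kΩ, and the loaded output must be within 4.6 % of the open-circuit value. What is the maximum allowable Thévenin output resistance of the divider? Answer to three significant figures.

Loading drop = R_th/(R_th + R_L) ≤ 0.0460, so R_th ≤ R_L · ε/(1−ε) = 12.0 kΩ × 0.0460/0.9540 = 579 Ω.
(Any R1, R2 with R2/(R1+R2) = 0.549 and R1‖R2 ≤ 579 Ω will meet the spec.)

R_th ≤ 579 Ω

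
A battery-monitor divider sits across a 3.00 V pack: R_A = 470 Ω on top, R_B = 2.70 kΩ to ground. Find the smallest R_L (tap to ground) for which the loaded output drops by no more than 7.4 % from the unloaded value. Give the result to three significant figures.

Output resistance R_th = R_A‖R_B = (470 × 2700)/3170 = 400.3 Ω.
The fractional drop is R_th/(R_th + R_L); requiring this ≤ 0.0740 gives R_L ≥ R_th(1/0.0740 − 1) = 400.3 × 12.51 = 5.01 kΩ.

R_L(min) ≈ 5.01 kΩ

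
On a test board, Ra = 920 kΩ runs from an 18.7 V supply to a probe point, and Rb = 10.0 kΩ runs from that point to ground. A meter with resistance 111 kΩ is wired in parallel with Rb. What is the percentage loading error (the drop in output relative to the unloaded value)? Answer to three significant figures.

Unloaded V = 18.7 × 10.0/930.0 = 0.20108 V.
Loaded: Rb‖R_L = 9.174 kΩ, giving V = 18.7 × 9.174/929.2 = 0.18462 V.
Drop = (0.20108 − 0.18462) / 0.20108 = 8.18 %.

8.18 %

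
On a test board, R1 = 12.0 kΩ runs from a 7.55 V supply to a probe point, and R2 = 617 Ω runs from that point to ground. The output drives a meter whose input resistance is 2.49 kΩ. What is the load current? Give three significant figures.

I_L ≈ 0.120 mA

R2‖R_L = 494.5 Ω; V_out = 7.55 × 494.5/12490 = 0.2988 V.
I_L = V_out / R_L = 0.2988 / 2.49 kΩ = 0.120 mA.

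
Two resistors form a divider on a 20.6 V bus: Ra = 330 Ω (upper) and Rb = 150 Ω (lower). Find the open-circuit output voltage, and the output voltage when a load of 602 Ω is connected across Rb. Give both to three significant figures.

Open-circuit: V = 20.6 × 150/(330 + 150) = 6.44 V.
With the load, Rb becomes Rb‖R_L = 120.1 Ω, so V = 20.6 × 120.1/450.1 = 5.50 V.

Unloaded: 6.44 V; loaded: 5.50 V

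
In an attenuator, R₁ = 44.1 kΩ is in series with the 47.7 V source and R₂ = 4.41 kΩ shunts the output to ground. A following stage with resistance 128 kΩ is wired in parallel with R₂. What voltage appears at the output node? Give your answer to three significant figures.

The load sits in parallel with R₂: R₂‖R_L = (4.41 × 128) / (4.41 + 128) = 4.263 kΩ.
V_out = 47.7 × 4.263 / (44.1 + 4.263) = 47.7 × 4.263/48.36 = 4.20 V.

V_out ≈ 4.20 V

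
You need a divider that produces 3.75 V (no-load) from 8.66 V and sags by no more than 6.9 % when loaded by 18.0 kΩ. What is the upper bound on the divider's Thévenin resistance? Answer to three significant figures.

R_th ≤ 1.33 kΩ

Loading drop = R_th/(R_th + R_L) ≤ 0.0690, so R_th ≤ R_L · ε/(1−ε) = 18.0 kΩ × 0.0690/0.9310 = 1.33 kΩ.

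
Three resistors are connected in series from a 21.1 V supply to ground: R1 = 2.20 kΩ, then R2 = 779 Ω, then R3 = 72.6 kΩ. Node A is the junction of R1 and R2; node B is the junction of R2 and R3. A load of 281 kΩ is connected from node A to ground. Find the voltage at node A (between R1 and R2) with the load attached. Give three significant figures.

Below node A the series string R2+R3 = 73380 Ω sits in parallel with the 281000 Ω load: 58180 Ω.
V_A = 21.1 × 58180/(2200 + 58180) = 20.3 V.

V ≈ 20.3 V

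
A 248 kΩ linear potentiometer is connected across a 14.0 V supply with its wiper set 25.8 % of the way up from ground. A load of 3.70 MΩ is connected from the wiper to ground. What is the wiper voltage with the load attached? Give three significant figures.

The wiper splits the pot into (1−α)R = 184.0 kΩ above and αR = 63.98 kΩ below.
Lower section ‖ load = 62.90 kΩ.
V_wiper = 14.0 × 62.90/(184.0 + 62.90) = 3.57 V.

V ≈ 3.57 V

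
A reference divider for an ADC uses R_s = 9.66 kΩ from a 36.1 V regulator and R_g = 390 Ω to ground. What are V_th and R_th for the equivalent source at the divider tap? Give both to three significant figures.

V_th is the open-circuit tap voltage: 36.1 × 390/(9660 + 390) = 1.40 V.
With the supply zeroed, R_s and R_g appear in parallel from the tap: R_th = R_s‖R_g = (9660 × 390)/10050 = 375 Ω.

V_th = 1.40 V, R_th = 375 Ω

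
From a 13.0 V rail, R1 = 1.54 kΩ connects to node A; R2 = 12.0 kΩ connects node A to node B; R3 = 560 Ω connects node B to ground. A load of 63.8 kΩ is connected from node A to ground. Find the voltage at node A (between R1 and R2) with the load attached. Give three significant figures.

Below node A the series string R2+R3 = 12560 Ω sits in parallel with the 63800 Ω load: 10490 Ω.
V_A = 13.0 × 10490/(1540 + 10490) = 11.3 V.

V ≈ 11.3 V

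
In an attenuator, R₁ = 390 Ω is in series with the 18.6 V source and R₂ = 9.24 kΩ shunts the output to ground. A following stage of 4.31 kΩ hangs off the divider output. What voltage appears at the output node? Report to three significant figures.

The load sits in parallel with R₂: R₂‖R_L = (9240 × 4310) / (9240 + 4310) = 2939 Ω.
V_out = 18.6 × 2939 / (390 + 2939) = 18.6 × 2939/3329 = 16.4 V.

V_out ≈ 16.4 V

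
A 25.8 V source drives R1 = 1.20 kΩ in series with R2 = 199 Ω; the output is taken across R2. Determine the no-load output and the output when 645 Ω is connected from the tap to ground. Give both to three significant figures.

Open-circuit: V = 25.8 × 199/(1200 + 199) = 3.67 V.
With the load, R2 becomes R2‖R_L = 152.1 Ω, so V = 25.8 × 152.1/1352 = 2.90 V.

Unloaded: 3.67 V; loaded: 2.90 V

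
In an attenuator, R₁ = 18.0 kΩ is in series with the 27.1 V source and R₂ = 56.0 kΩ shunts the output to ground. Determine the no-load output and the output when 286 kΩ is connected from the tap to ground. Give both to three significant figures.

Open-circuit: V = 27.1 × 56.0/(18.0 + 56.0) = 20.5 V.
With the load, R₂ becomes R₂‖R_L = 46.83 kΩ, so V = 27.1 × 46.83/64.83 = 19.6 V.

Unloaded: 20.5 V; loaded: 19.6 V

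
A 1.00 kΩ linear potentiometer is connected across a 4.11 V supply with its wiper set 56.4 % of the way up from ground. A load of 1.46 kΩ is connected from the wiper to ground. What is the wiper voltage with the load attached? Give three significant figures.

V ≈ 1.98 V

The wiper splits the pot into (1−α)R = 436.0 Ω above and αR = 564.0 Ω below.
Lower section ‖ load = 406.8 Ω.
V_wiper = 4.11 × 406.8/(436.0 + 406.8) = 1.98 V.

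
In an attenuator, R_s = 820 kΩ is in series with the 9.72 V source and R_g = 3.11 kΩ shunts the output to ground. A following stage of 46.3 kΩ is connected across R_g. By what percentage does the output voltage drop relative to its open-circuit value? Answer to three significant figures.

6.27 %

The divider's output (Thévenin) resistance is R_s‖R_g = 3.098 kΩ.
Fractional drop under load = R_th/(R_th + R_L) = 3.098 / (3.098 + 46.3) = 0.06272.
So the output falls by 6.27 %.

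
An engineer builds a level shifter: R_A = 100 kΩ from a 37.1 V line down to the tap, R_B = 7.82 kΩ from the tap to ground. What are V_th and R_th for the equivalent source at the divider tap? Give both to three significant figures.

V_th = 2.69 V, R_th = 7.25 kΩ

V_th is the open-circuit tap voltage: 37.1 × 7.82/(100 + 7.82) = 2.69 V.
With the supply zeroed, R_A and R_B appear in parallel from the tap: R_th = R_A‖R_B = (100 × 7.82)/107.8 = 7.25 kΩ.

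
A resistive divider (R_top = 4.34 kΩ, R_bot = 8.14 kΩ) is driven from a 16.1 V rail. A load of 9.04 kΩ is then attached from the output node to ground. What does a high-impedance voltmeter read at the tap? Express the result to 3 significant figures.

The load sits in parallel with R_bot: R_bot‖R_L = (8.14 × 9.04) / (8.14 + 9.04) = 4.283 kΩ.
V_out = 16.1 × 4.283 / (4.34 + 4.283) = 16.1 × 4.283/8.623 = 8.00 V.

V_out ≈ 8.00 V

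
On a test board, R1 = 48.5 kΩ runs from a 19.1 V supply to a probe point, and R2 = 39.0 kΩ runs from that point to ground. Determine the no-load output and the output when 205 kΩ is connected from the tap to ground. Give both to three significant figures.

Open-circuit: V = 19.1 × 39.0/(48.5 + 39.0) = 8.51 V.
With the load, R2 becomes R2‖R_L = 32.77 kΩ, so V = 19.1 × 32.77/81.27 = 7.70 V.

Unloaded: 8.51 V; loaded: 7.70 V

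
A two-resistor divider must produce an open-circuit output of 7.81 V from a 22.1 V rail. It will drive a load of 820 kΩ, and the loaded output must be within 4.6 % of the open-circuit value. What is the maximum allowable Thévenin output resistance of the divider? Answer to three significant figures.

R_th ≤ 39.5 kΩ

Loading drop = R_th/(R_th + R_L) ≤ 0.0460, so R_th ≤ R_L · ε/(1−ε) = 820 kΩ × 0.0460/0.9540 = 39.5 kΩ.
(Any R1, R2 with R2/(R1+R2) = 0.353 and R1‖R2 ≤ 39.5 kΩ will meet the spec.)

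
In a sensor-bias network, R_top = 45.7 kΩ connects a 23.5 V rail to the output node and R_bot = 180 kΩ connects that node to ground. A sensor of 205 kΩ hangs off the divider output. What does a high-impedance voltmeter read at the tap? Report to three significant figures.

V_out ≈ 15.9 V

The load sits in parallel with R_bot: R_bot‖R_L = (180 × 205) / (180 + 205) = 95.84 kΩ.
V_out = 23.5 × 95.84 / (45.7 + 95.84) = 23.5 × 95.84/141.5 = 15.9 V.
(Unloaded it would have been 18.7 V.)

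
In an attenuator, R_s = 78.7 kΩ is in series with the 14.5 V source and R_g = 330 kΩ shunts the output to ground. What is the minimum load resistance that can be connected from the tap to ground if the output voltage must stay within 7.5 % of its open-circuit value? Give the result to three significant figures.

Output resistance R_th = R_s‖R_g = (78.7 × 330)/408.7 = 63.55 kΩ.
The fractional drop is R_th/(R_th + R_L); requiring this ≤ 0.0750 gives R_L ≥ R_th(1/0.0750 − 1) = 63.55 × 12.33 = 784 kΩ.

R_L(min) ≈ 784 kΩ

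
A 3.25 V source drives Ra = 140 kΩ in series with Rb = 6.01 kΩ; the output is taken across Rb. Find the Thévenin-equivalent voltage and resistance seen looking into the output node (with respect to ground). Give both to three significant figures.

V_th is the open-circuit tap voltage: 3.25 × 6.01/(140 + 6.01) = 0.134 V.
With the supply zeroed, Ra and Rb appear in parallel from the tap: R_th = Ra‖Rb = (140 × 6.01)/146.0 = 5.76 kΩ.

V_th = 0.134 V, R_th = 5.76 kΩ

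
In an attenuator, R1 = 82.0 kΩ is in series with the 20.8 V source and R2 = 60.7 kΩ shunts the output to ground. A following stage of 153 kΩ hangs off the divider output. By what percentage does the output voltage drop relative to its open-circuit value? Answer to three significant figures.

18.6 %

The divider's output (Thévenin) resistance is R1‖R2 = 34.88 kΩ.
Fractional drop under load = R_th/(R_th + R_L) = 34.88 / (34.88 + 153) = 0.1857.
So the output falls by 18.6 %.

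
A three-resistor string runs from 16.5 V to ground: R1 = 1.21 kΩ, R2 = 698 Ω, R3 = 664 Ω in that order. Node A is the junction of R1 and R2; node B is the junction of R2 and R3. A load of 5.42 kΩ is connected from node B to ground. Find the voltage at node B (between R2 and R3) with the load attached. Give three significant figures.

V ≈ 3.90 V

At node B, R3 is in parallel with the load: R3‖R_L = 591.5 Ω.
Below node A the resistance is R2 + (R3‖R_L) = 1290 Ω, so V_A = 16.5 × 1290/2500 = 8.513 V.
Then V_B = V_A × (R3‖R_L)/(R2 + R3‖R_L) = 8.513 × 591.5/1290 = 3.90 V.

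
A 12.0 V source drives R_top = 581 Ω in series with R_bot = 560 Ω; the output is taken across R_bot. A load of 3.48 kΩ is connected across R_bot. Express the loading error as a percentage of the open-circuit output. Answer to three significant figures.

7.57 %

The divider's output (Thévenin) resistance is R_top‖R_bot = 285.2 Ω.
Fractional drop under load = R_th/(R_th + R_L) = 285.2 / (285.2 + 3480) = 0.07573.
So the output falls by 7.57 %.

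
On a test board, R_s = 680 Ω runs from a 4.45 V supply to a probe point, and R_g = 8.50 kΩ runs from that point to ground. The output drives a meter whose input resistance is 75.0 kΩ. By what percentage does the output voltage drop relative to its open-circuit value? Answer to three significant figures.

0.833 %

The divider's output (Thévenin) resistance is R_s‖R_g = 629.6 Ω.
Fractional drop under load = R_th/(R_th + R_L) = 629.6 / (629.6 + 75000) = 0.008325.
So the output falls by 0.833 %.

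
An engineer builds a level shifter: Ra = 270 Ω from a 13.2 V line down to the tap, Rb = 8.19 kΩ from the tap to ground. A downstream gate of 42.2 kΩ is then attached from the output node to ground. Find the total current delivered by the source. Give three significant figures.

Rb‖R_L = 6859 Ω, so the source sees Ra + Rb‖R_L = 7129 Ω.
I = 13.2 V / 7129 Ω = 1.85 mA.

I ≈ 1.85 mA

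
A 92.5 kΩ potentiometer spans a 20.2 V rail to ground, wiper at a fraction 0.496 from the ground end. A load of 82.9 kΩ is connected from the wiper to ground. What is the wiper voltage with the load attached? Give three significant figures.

V ≈ 7.83 V

The wiper splits the pot into (1−α)R = 46.62 kΩ above and αR = 45.88 kΩ below.
Lower section ‖ load = 29.53 kΩ.
V_wiper = 20.2 × 29.53/(46.62 + 29.53) = 7.83 V.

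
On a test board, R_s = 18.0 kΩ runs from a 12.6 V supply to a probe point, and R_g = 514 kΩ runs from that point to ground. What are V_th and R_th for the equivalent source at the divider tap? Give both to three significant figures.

V_th is the open-circuit tap voltage: 12.6 × 514/(18.0 + 514) = 12.2 V.
With the supply zeroed, R_s and R_g appear in parallel from the tap: R_th = R_s‖R_g = (18.0 × 514)/532.0 = 17.4 kΩ.

V_th = 12.2 V, R_th = 17.4 kΩ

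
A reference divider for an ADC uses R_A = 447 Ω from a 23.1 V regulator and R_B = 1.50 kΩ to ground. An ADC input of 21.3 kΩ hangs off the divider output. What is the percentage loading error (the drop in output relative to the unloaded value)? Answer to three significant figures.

1.59 %

The divider's output (Thévenin) resistance is R_A‖R_B = 344.4 Ω.
Fractional drop under load = R_th/(R_th + R_L) = 344.4 / (344.4 + 21300) = 0.01591.
So the output falls by 1.59 %.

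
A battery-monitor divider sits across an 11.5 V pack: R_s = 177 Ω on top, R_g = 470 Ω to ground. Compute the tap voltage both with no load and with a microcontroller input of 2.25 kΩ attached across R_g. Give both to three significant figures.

Open-circuit: V = 11.5 × 470/(177 + 470) = 8.35 V.
With the load, R_g becomes R_g‖R_L = 388.8 Ω, so V = 11.5 × 388.8/565.8 = 7.90 V.

Unloaded: 8.35 V; loaded: 7.90 V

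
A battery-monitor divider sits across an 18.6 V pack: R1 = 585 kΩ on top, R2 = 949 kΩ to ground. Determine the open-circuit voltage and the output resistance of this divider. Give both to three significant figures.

V_th is the open-circuit tap voltage: 18.6 × 949/(585 + 949) = 11.5 V.
With the supply zeroed, R1 and R2 appear in parallel from the tap: R_th = R1‖R2 = (585 × 949)/1534 = 362 kΩ.

V_th = 11.5 V, R_th = 362 kΩ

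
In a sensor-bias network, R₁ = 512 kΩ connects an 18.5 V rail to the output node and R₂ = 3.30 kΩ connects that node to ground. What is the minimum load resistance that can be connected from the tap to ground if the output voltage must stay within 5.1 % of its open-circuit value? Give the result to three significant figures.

Output resistance R_th = R₁‖R₂ = (512 × 3.30)/515.3 = 3.279 kΩ.
The fractional drop is R_th/(R_th + R_L); requiring this ≤ 0.0510 gives R_L ≥ R_th(1/0.0510 − 1) = 3.279 × 18.61 = 61.0 kΩ.

R_L(min) ≈ 61.0 kΩ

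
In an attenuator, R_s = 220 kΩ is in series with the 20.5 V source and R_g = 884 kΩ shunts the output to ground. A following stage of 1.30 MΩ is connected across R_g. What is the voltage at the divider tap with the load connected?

V_out ≈ 14.5 V

The load sits in parallel with R_g: R_g‖R_L = (884 × 1300) / (884 + 1300) = 526.2 kΩ.
V_out = 20.5 × 526.2 / (220 + 526.2) = 20.5 × 526.2/746.2 = 14.5 V.
(Unloaded it would have been 16.4 V.)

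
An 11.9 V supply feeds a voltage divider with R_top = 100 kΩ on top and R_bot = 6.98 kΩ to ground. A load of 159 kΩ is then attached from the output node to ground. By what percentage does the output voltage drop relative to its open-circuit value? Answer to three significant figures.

The divider's output (Thévenin) resistance is R_top‖R_bot = 6.525 kΩ.
Fractional drop under load = R_th/(R_th + R_L) = 6.525 / (6.525 + 159) = 0.03942.
So the output falls by 3.94 %.

3.94 %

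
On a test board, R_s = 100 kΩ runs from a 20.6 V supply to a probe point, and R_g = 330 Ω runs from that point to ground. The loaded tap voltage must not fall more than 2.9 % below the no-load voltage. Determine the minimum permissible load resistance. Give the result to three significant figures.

Output resistance R_th = R_s‖R_g = (100000 × 330)/100300 = 328.9 Ω.
The fractional drop is R_th/(R_th + R_L); requiring this ≤ 0.0290 gives R_L ≥ R_th(1/0.0290 − 1) = 328.9 × 33.48 = 11.0 kΩ.

R_L(min) ≈ 11.0 kΩ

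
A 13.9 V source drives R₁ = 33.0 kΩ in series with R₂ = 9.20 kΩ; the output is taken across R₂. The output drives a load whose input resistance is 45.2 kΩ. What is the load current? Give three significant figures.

R₂‖R_L = 7.644 kΩ; V_out = 13.9 × 7.644/40.64 = 2.614 V.
I_L = V_out / R_L = 2.614 / 45.2 kΩ = 0.0578 mA.

I_L ≈ 0.0578 mA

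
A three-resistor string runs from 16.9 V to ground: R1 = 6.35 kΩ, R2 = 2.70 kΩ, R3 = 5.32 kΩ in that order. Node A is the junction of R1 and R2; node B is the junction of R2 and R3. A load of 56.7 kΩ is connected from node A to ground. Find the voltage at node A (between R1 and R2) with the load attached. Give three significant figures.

Below node A the series string R2+R3 = 8.020 kΩ sits in parallel with the 56.7 kΩ load: 7.026 kΩ.
V_A = 16.9 × 7.026/(6.35 + 7.026) = 8.88 V.

V ≈ 8.88 V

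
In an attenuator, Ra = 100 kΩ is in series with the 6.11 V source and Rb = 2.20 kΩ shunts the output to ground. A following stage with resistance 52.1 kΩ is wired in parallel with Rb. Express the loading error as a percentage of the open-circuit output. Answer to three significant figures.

3.97 %

The divider's output (Thévenin) resistance is Ra‖Rb = 2.153 kΩ.
Fractional drop under load = R_th/(R_th + R_L) = 2.153 / (2.153 + 52.1) = 0.03968.
So the output falls by 3.97 %.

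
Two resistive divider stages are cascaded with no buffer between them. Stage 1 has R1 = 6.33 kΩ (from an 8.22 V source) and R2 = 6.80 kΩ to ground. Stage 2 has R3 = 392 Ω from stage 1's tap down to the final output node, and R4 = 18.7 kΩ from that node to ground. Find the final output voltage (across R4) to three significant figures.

Stage 2 presents R3+R4 = 19090 Ω as a load on stage 1's tap.
Stage 1's lower leg becomes R2‖(R3+R4) = 5014 Ω, so V_mid = 8.22 × 5014/11340 = 3.633 V.
Stage 2 is itself unloaded: V_out = V_mid × R4/(R3+R4) = 3.633 × 18700/19090 = 3.56 V.

V_out ≈ 3.56 V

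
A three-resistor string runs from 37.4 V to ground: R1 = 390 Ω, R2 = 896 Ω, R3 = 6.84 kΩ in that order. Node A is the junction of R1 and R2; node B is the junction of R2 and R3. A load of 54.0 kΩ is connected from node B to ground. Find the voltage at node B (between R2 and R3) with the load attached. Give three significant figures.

V ≈ 30.9 V

At node B, R3 is in parallel with the load: R3‖R_L = 6071 Ω.
Below node A the resistance is R2 + (R3‖R_L) = 6967 Ω, so V_A = 37.4 × 6967/7357 = 35.42 V.
Then V_B = V_A × (R3‖R_L)/(R2 + R3‖R_L) = 35.42 × 6071/6967 = 30.9 V.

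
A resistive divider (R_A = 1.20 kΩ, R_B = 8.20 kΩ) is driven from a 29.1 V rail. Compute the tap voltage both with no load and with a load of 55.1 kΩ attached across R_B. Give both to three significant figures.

Unloaded: 25.4 V; loaded: 24.9 V

Open-circuit: V = 29.1 × 8.20/(1.20 + 8.20) = 25.4 V.
With the load, R_B becomes R_B‖R_L = 7.138 kΩ, so V = 29.1 × 7.138/8.338 = 24.9 V.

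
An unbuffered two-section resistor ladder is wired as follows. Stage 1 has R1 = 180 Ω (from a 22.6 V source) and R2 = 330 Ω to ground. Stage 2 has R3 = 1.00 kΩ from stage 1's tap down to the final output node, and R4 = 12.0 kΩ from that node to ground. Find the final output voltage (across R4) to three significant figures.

Stage 2 presents R3+R4 = 13000 Ω as a load on stage 1's tap.
Stage 1's lower leg becomes R2‖(R3+R4) = 321.8 Ω, so V_mid = 22.6 × 321.8/501.8 = 14.49 V.
Stage 2 is itself unloaded: V_out = V_mid × R4/(R3+R4) = 14.49 × 12000/13000 = 13.4 V.

V_out ≈ 13.4 V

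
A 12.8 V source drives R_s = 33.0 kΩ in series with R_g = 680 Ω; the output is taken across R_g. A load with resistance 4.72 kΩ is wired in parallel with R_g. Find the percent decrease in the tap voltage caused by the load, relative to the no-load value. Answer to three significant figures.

12.4 %

Unloaded V = 12.8 × 680/33680 = 0.25843 V.
Loaded: R_g‖R_L = 594.4 Ω, giving V = 12.8 × 594.4/33590 = 0.22646 V.
Drop = (0.25843 − 0.22646) / 0.25843 = 12.4 %.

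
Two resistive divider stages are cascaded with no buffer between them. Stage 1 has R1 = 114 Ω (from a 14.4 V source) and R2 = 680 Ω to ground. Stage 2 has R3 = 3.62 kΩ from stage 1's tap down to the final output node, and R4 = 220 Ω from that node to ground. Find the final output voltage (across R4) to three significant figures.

V_out ≈ 0.689 V

Stage 2 presents R3+R4 = 3840 Ω as a load on stage 1's tap.
Stage 1's lower leg becomes R2‖(R3+R4) = 577.7 Ω, so V_mid = 14.4 × 577.7/691.7 = 12.03 V.
Stage 2 is itself unloaded: V_out = V_mid × R4/(R3+R4) = 12.03 × 220/3840 = 0.689 V.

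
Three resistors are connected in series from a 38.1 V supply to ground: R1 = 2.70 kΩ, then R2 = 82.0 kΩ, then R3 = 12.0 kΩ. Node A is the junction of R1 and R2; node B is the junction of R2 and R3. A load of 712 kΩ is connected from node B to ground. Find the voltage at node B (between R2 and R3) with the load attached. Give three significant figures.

V ≈ 4.66 V

At node B, R3 is in parallel with the load: R3‖R_L = 11.80 kΩ.
Below node A the resistance is R2 + (R3‖R_L) = 93.80 kΩ, so V_A = 38.1 × 93.80/96.50 = 37.03 V.
Then V_B = V_A × (R3‖R_L)/(R2 + R3‖R_L) = 37.03 × 11.80/93.80 = 4.66 V.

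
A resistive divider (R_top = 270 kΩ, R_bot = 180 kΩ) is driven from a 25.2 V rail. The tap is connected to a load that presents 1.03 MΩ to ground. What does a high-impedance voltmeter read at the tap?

V_out ≈ 9.12 V

The load sits in parallel with R_bot: R_bot‖R_L = (180 × 1030) / (180 + 1030) = 153.2 kΩ.
V_out = 25.2 × 153.2 / (270 + 153.2) = 25.2 × 153.2/423.2 = 9.12 V.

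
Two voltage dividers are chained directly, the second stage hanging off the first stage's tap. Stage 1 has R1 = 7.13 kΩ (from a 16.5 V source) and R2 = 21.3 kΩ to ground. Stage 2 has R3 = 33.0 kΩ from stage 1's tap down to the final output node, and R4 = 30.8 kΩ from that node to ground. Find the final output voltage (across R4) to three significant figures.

Stage 2 presents R3+R4 = 63.80 kΩ as a load on stage 1's tap.
Stage 1's lower leg becomes R2‖(R3+R4) = 15.97 kΩ, so V_mid = 16.5 × 15.97/23.10 = 11.41 V.
Stage 2 is itself unloaded: V_out = V_mid × R4/(R3+R4) = 11.41 × 30.8/63.80 = 5.51 V.

V_out ≈ 5.51 V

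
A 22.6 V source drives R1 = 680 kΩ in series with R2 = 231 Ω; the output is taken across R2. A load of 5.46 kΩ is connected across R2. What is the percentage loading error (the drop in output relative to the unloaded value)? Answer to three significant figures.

4.06 %

The divider's output (Thévenin) resistance is R1‖R2 = 230.9 Ω.
Fractional drop under load = R_th/(R_th + R_L) = 230.9 / (230.9 + 5460) = 0.04058.
So the output falls by 4.06 %.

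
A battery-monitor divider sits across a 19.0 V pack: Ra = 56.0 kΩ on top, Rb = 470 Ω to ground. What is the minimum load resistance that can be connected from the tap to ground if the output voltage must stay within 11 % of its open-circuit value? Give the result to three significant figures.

Output resistance R_th = Ra‖Rb = (56000 × 470)/56470 = 466.1 Ω.
The fractional drop is R_th/(R_th + R_L); requiring this ≤ 0.110 gives R_L ≥ R_th(1/0.110 − 1) = 466.1 × 8.091 = 3.77 kΩ.

R_L(min) ≈ 3.77 kΩ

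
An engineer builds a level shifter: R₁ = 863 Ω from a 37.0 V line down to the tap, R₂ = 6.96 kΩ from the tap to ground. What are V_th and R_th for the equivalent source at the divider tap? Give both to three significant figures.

V_th = 32.9 V, R_th = 768 Ω

V_th is the open-circuit tap voltage: 37.0 × 6960/(863 + 6960) = 32.9 V.
With the supply zeroed, R₁ and R₂ appear in parallel from the tap: R_th = R₁‖R₂ = (863 × 6960)/7823 = 768 Ω.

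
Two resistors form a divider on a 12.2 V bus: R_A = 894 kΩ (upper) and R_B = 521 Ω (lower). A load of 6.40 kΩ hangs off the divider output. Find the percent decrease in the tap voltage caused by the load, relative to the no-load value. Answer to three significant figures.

The divider's output (Thévenin) resistance is R_A‖R_B = 520.7 Ω.
Fractional drop under load = R_th/(R_th + R_L) = 520.7 / (520.7 + 6400) = 0.07524.
So the output falls by 7.52 %.

7.52 %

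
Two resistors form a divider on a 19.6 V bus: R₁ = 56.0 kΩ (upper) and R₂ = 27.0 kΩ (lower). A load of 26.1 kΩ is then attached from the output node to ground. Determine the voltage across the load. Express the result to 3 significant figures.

The load sits in parallel with R₂: R₂‖R_L = (27.0 × 26.1) / (27.0 + 26.1) = 13.27 kΩ.
V_out = 19.6 × 13.27 / (56.0 + 13.27) = 19.6 × 13.27/69.27 = 3.76 V.
(Unloaded it would have been 6.38 V.)

V_out ≈ 3.76 V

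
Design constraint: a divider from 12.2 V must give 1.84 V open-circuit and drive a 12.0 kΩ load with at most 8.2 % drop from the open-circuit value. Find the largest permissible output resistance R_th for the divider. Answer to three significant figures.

R_th ≤ 1.07 kΩ

Loading drop = R_th/(R_th + R_L) ≤ 0.0820, so R_th ≤ R_L · ε/(1−ε) = 12.0 kΩ × 0.0820/0.9180 = 1.07 kΩ.
(Any R1, R2 with R2/(R1+R2) = 0.151 and R1‖R2 ≤ 1.07 kΩ will meet the spec.)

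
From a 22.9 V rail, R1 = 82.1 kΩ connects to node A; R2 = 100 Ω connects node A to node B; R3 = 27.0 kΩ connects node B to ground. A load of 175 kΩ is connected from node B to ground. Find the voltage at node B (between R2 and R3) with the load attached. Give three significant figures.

V ≈ 5.07 V

At node B, R3 is in parallel with the load: R3‖R_L = 23390 Ω.
Below node A the resistance is R2 + (R3‖R_L) = 23490 Ω, so V_A = 22.9 × 23490/105600 = 5.095 V.
Then V_B = V_A × (R3‖R_L)/(R2 + R3‖R_L) = 5.095 × 23390/23490 = 5.07 V.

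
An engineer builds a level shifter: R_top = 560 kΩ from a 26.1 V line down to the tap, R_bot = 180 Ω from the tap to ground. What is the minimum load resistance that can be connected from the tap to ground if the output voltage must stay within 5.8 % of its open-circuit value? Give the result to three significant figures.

R_L(min) ≈ 2.92 kΩ

Output resistance R_th = R_top‖R_bot = (560000 × 180)/560200 = 179.9 Ω.
The fractional drop is R_th/(R_th + R_L); requiring this ≤ 0.0580 gives R_L ≥ R_th(1/0.0580 − 1) = 179.9 × 16.24 = 2.92 kΩ.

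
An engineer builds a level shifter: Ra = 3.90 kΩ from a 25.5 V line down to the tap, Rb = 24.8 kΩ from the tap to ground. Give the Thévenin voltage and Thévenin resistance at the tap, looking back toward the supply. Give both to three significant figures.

V_th = 22.0 V, R_th = 3.37 kΩ

V_th is the open-circuit tap voltage: 25.5 × 24.8/(3.90 + 24.8) = 22.0 V.
With the supply zeroed, Ra and Rb appear in parallel from the tap: R_th = Ra‖Rb = (3.90 × 24.8)/28.70 = 3.37 kΩ.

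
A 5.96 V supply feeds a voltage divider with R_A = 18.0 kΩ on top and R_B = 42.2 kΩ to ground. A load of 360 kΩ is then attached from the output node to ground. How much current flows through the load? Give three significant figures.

R_B‖R_L = 37.77 kΩ; V_out = 5.96 × 37.77/55.77 = 4.036 V.
I_L = V_out / R_L = 4.036 / 360 kΩ = 0.0112 mA.

I_L ≈ 0.0112 mA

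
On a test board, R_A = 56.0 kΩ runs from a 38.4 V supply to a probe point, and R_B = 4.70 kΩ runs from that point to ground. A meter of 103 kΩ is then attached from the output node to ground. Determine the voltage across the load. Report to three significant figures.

V_out ≈ 2.85 V

The load sits in parallel with R_B: R_B‖R_L = (4.70 × 103) / (4.70 + 103) = 4.495 kΩ.
V_out = 38.4 × 4.495 / (56.0 + 4.495) = 38.4 × 4.495/60.49 = 2.85 V.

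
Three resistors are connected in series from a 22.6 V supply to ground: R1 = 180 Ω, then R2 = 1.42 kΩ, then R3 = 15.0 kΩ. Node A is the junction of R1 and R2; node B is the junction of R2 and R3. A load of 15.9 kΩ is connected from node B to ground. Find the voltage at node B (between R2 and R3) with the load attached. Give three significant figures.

V ≈ 18.7 V

At node B, R3 is in parallel with the load: R3‖R_L = 7718 Ω.
Below node A the resistance is R2 + (R3‖R_L) = 9138 Ω, so V_A = 22.6 × 9138/9318 = 22.16 V.
Then V_B = V_A × (R3‖R_L)/(R2 + R3‖R_L) = 22.16 × 7718/9138 = 18.7 V.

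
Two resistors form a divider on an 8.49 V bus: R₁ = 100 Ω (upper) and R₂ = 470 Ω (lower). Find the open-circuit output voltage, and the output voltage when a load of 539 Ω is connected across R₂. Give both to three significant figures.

Open-circuit: V = 8.49 × 470/(100 + 470) = 7.00 V.
With the load, R₂ becomes R₂‖R_L = 251.1 Ω, so V = 8.49 × 251.1/351.1 = 6.07 V.

Unloaded: 7.00 V; loaded: 6.07 V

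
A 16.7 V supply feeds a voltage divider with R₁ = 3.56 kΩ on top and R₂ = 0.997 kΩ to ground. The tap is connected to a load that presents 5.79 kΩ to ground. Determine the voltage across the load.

The load sits in parallel with R₂: R₂‖R_L = (997 × 5790) / (997 + 5790) = 850.5 Ω.
V_out = 16.7 × 850.5 / (3560 + 850.5) = 16.7 × 850.5/4411 = 3.22 V.

V_out ≈ 3.22 V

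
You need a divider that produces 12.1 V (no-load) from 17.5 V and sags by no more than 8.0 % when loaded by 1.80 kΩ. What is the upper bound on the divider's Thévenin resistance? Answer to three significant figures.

Loading drop = R_th/(R_th + R_L) ≤ 0.0800, so R_th ≤ R_L · ε/(1−ε) = 1.80 kΩ × 0.0800/0.9200 = 157 Ω.
(Any R1, R2 with R2/(R1+R2) = 0.691 and R1‖R2 ≤ 157 Ω will meet the spec.)

R_th ≤ 157 Ω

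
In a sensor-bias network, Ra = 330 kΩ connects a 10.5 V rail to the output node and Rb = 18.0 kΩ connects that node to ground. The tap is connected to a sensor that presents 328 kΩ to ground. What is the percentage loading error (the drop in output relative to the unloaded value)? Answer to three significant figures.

The divider's output (Thévenin) resistance is Ra‖Rb = 17.07 kΩ.
Fractional drop under load = R_th/(R_th + R_L) = 17.07 / (17.07 + 328) = 0.04947.
So the output falls by 4.95 %.

4.95 %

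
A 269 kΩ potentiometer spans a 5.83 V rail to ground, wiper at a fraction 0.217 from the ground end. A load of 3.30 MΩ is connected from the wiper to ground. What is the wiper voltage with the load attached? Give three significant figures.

The wiper splits the pot into (1−α)R = 210.6 kΩ above and αR = 58.37 kΩ below.
Lower section ‖ load = 57.36 kΩ.
V_wiper = 5.83 × 57.36/(210.6 + 57.36) = 1.25 V.

V ≈ 1.25 V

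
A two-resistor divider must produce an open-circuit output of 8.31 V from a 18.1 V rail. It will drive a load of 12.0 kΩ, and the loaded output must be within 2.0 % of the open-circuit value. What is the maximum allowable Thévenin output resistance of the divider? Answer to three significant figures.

Loading drop = R_th/(R_th + R_L) ≤ 0.0200, so R_th ≤ R_L · ε/(1−ε) = 12.0 kΩ × 0.0200/0.9800 = 245 Ω.

R_th ≤ 245 Ω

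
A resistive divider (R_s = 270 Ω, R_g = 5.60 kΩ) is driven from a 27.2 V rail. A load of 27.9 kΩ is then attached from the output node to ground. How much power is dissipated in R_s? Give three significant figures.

P ≈ 8.21 mW

Total resistance from the source is R_s + (R_g‖R_L) = 4934 Ω, so I = 27.2/4934 Ω = 5.513 mA.
P = I²·R_s = (5.513 mA)² × 270 Ω = 8.21 mW.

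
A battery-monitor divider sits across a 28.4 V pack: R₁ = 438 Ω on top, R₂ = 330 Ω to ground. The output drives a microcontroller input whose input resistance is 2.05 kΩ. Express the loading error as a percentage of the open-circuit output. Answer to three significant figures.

8.41 %

The divider's output (Thévenin) resistance is R₁‖R₂ = 188.2 Ω.
Fractional drop under load = R_th/(R_th + R_L) = 188.2 / (188.2 + 2050) = 0.08409.
So the output falls by 8.41 %.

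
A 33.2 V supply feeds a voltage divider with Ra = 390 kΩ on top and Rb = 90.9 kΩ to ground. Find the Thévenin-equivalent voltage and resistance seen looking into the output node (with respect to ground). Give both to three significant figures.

V_th is the open-circuit tap voltage: 33.2 × 90.9/(390 + 90.9) = 6.28 V.
With the supply zeroed, Ra and Rb appear in parallel from the tap: R_th = Ra‖Rb = (390 × 90.9)/480.9 = 73.7 kΩ.

V_th = 6.28 V, R_th = 73.7 kΩ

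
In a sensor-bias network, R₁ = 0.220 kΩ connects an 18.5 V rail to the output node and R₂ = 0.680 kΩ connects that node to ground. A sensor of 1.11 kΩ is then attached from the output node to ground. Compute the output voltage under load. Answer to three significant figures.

V_out ≈ 12.2 V

The load sits in parallel with R₂: R₂‖R_L = (680 × 1110) / (680 + 1110) = 421.7 Ω.
V_out = 18.5 × 421.7 / (220 + 421.7) = 18.5 × 421.7/641.7 = 12.2 V.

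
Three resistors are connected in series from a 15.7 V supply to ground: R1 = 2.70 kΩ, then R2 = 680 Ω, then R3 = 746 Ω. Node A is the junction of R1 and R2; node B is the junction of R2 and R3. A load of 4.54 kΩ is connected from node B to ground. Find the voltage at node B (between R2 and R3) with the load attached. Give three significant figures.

V ≈ 2.50 V

At node B, R3 is in parallel with the load: R3‖R_L = 640.7 Ω.
Below node A the resistance is R2 + (R3‖R_L) = 1321 Ω, so V_A = 15.7 × 1321/4021 = 5.157 V.
Then V_B = V_A × (R3‖R_L)/(R2 + R3‖R_L) = 5.157 × 640.7/1321 = 2.50 V.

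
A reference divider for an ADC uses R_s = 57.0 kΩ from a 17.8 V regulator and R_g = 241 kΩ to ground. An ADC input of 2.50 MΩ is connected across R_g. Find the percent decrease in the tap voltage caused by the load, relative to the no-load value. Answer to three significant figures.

1.81 %

The divider's output (Thévenin) resistance is R_s‖R_g = 46.10 kΩ.
Fractional drop under load = R_th/(R_th + R_L) = 46.10 / (46.10 + 2500) = 0.01811.
So the output falls by 1.81 %.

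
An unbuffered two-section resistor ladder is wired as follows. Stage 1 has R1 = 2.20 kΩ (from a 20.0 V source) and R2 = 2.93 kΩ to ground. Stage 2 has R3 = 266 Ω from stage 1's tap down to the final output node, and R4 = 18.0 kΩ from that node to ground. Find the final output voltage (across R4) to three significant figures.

V_out ≈ 10.5 V

Stage 2 presents R3+R4 = 18270 Ω as a load on stage 1's tap.
Stage 1's lower leg becomes R2‖(R3+R4) = 2525 Ω, so V_mid = 20.0 × 2525/4725 = 10.69 V.
Stage 2 is itself unloaded: V_out = V_mid × R4/(R3+R4) = 10.69 × 18000/18270 = 10.5 V.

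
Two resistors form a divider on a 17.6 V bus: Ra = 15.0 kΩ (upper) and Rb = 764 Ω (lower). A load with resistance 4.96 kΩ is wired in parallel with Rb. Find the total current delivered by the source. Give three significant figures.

Rb‖R_L = 662.0 Ω, so the source sees Ra + Rb‖R_L = 15660 Ω.
I = 17.6 V / 15660 Ω = 1.12 mA.

I ≈ 1.12 mA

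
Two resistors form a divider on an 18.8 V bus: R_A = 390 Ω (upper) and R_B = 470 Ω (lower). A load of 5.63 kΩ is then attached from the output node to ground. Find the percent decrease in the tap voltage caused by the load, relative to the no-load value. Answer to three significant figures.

The divider's output (Thévenin) resistance is R_A‖R_B = 213.1 Ω.
Fractional drop under load = R_th/(R_th + R_L) = 213.1 / (213.1 + 5630) = 0.03648.
So the output falls by 3.65 %.

3.65 %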